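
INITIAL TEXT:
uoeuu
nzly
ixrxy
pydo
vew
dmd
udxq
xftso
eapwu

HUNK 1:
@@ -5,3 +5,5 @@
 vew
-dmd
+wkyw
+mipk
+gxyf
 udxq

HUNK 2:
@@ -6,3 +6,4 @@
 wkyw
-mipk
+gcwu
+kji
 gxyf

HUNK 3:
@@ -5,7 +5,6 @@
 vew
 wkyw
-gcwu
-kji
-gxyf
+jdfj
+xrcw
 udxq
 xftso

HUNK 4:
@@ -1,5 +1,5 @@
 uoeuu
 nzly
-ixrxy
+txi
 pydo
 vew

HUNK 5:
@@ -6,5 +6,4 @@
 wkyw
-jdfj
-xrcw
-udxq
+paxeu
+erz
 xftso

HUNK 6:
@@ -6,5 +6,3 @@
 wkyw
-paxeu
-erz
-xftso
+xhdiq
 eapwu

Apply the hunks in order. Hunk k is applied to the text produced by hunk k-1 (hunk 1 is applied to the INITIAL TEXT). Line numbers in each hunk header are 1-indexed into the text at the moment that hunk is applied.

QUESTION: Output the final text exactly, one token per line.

Answer: uoeuu
nzly
txi
pydo
vew
wkyw
xhdiq
eapwu

Derivation:
Hunk 1: at line 5 remove [dmd] add [wkyw,mipk,gxyf] -> 11 lines: uoeuu nzly ixrxy pydo vew wkyw mipk gxyf udxq xftso eapwu
Hunk 2: at line 6 remove [mipk] add [gcwu,kji] -> 12 lines: uoeuu nzly ixrxy pydo vew wkyw gcwu kji gxyf udxq xftso eapwu
Hunk 3: at line 5 remove [gcwu,kji,gxyf] add [jdfj,xrcw] -> 11 lines: uoeuu nzly ixrxy pydo vew wkyw jdfj xrcw udxq xftso eapwu
Hunk 4: at line 1 remove [ixrxy] add [txi] -> 11 lines: uoeuu nzly txi pydo vew wkyw jdfj xrcw udxq xftso eapwu
Hunk 5: at line 6 remove [jdfj,xrcw,udxq] add [paxeu,erz] -> 10 lines: uoeuu nzly txi pydo vew wkyw paxeu erz xftso eapwu
Hunk 6: at line 6 remove [paxeu,erz,xftso] add [xhdiq] -> 8 lines: uoeuu nzly txi pydo vew wkyw xhdiq eapwu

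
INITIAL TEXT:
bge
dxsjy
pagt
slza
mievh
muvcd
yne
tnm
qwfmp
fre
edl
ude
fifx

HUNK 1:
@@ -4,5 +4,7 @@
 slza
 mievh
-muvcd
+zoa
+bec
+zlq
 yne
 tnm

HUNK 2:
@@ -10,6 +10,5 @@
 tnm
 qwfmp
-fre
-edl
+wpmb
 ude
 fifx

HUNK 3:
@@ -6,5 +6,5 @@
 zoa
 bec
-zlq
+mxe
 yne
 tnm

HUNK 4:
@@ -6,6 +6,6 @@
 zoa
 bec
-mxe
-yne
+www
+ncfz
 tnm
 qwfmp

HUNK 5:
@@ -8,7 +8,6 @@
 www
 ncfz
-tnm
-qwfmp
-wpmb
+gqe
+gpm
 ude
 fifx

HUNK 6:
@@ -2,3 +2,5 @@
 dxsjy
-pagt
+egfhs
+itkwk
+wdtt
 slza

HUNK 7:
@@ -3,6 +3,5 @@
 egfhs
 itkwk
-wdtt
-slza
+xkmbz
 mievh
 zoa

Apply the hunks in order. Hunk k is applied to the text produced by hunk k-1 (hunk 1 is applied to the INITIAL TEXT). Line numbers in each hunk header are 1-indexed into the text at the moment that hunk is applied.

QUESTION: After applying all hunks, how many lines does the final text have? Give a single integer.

Answer: 14

Derivation:
Hunk 1: at line 4 remove [muvcd] add [zoa,bec,zlq] -> 15 lines: bge dxsjy pagt slza mievh zoa bec zlq yne tnm qwfmp fre edl ude fifx
Hunk 2: at line 10 remove [fre,edl] add [wpmb] -> 14 lines: bge dxsjy pagt slza mievh zoa bec zlq yne tnm qwfmp wpmb ude fifx
Hunk 3: at line 6 remove [zlq] add [mxe] -> 14 lines: bge dxsjy pagt slza mievh zoa bec mxe yne tnm qwfmp wpmb ude fifx
Hunk 4: at line 6 remove [mxe,yne] add [www,ncfz] -> 14 lines: bge dxsjy pagt slza mievh zoa bec www ncfz tnm qwfmp wpmb ude fifx
Hunk 5: at line 8 remove [tnm,qwfmp,wpmb] add [gqe,gpm] -> 13 lines: bge dxsjy pagt slza mievh zoa bec www ncfz gqe gpm ude fifx
Hunk 6: at line 2 remove [pagt] add [egfhs,itkwk,wdtt] -> 15 lines: bge dxsjy egfhs itkwk wdtt slza mievh zoa bec www ncfz gqe gpm ude fifx
Hunk 7: at line 3 remove [wdtt,slza] add [xkmbz] -> 14 lines: bge dxsjy egfhs itkwk xkmbz mievh zoa bec www ncfz gqe gpm ude fifx
Final line count: 14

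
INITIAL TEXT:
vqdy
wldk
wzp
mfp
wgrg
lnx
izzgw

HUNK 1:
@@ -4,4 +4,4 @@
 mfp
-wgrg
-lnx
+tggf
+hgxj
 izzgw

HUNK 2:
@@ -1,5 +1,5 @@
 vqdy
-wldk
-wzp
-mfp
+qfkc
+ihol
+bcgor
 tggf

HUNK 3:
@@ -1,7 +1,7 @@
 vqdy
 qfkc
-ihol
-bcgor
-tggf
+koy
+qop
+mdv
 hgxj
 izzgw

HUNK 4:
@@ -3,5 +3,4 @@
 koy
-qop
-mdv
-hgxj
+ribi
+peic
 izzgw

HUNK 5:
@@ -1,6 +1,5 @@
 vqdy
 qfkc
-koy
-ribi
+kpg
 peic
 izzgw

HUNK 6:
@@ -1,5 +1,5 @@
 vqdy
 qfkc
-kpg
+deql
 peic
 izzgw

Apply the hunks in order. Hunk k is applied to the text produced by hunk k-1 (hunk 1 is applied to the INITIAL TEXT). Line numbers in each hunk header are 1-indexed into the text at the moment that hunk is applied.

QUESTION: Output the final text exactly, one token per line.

Hunk 1: at line 4 remove [wgrg,lnx] add [tggf,hgxj] -> 7 lines: vqdy wldk wzp mfp tggf hgxj izzgw
Hunk 2: at line 1 remove [wldk,wzp,mfp] add [qfkc,ihol,bcgor] -> 7 lines: vqdy qfkc ihol bcgor tggf hgxj izzgw
Hunk 3: at line 1 remove [ihol,bcgor,tggf] add [koy,qop,mdv] -> 7 lines: vqdy qfkc koy qop mdv hgxj izzgw
Hunk 4: at line 3 remove [qop,mdv,hgxj] add [ribi,peic] -> 6 lines: vqdy qfkc koy ribi peic izzgw
Hunk 5: at line 1 remove [koy,ribi] add [kpg] -> 5 lines: vqdy qfkc kpg peic izzgw
Hunk 6: at line 1 remove [kpg] add [deql] -> 5 lines: vqdy qfkc deql peic izzgw

Answer: vqdy
qfkc
deql
peic
izzgw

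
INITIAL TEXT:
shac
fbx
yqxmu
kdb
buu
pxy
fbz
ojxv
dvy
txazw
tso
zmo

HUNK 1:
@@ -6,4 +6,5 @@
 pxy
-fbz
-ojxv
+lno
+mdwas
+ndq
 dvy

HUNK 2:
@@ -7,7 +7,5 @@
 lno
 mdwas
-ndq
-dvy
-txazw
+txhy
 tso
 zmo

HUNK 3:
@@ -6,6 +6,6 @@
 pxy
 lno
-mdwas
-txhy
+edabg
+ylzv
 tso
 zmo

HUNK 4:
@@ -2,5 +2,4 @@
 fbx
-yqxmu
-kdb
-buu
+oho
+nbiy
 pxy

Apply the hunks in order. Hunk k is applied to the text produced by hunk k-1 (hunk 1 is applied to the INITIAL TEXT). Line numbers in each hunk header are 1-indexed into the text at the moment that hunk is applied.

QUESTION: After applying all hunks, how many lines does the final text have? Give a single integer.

Answer: 10

Derivation:
Hunk 1: at line 6 remove [fbz,ojxv] add [lno,mdwas,ndq] -> 13 lines: shac fbx yqxmu kdb buu pxy lno mdwas ndq dvy txazw tso zmo
Hunk 2: at line 7 remove [ndq,dvy,txazw] add [txhy] -> 11 lines: shac fbx yqxmu kdb buu pxy lno mdwas txhy tso zmo
Hunk 3: at line 6 remove [mdwas,txhy] add [edabg,ylzv] -> 11 lines: shac fbx yqxmu kdb buu pxy lno edabg ylzv tso zmo
Hunk 4: at line 2 remove [yqxmu,kdb,buu] add [oho,nbiy] -> 10 lines: shac fbx oho nbiy pxy lno edabg ylzv tso zmo
Final line count: 10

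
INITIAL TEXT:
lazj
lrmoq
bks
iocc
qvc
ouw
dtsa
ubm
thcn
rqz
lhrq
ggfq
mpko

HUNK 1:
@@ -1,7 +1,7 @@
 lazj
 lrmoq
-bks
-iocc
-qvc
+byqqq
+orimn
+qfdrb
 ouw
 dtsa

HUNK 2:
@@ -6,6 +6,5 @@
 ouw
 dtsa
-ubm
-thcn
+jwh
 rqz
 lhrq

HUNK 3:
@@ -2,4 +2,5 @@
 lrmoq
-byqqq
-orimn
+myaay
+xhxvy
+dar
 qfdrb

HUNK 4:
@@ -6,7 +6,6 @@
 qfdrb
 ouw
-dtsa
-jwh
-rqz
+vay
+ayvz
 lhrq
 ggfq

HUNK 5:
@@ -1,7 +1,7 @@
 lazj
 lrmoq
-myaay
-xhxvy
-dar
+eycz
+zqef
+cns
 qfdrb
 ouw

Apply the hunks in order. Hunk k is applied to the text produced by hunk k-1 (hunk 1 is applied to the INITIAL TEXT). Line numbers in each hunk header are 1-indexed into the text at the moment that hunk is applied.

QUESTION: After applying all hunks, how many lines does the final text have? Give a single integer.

Hunk 1: at line 1 remove [bks,iocc,qvc] add [byqqq,orimn,qfdrb] -> 13 lines: lazj lrmoq byqqq orimn qfdrb ouw dtsa ubm thcn rqz lhrq ggfq mpko
Hunk 2: at line 6 remove [ubm,thcn] add [jwh] -> 12 lines: lazj lrmoq byqqq orimn qfdrb ouw dtsa jwh rqz lhrq ggfq mpko
Hunk 3: at line 2 remove [byqqq,orimn] add [myaay,xhxvy,dar] -> 13 lines: lazj lrmoq myaay xhxvy dar qfdrb ouw dtsa jwh rqz lhrq ggfq mpko
Hunk 4: at line 6 remove [dtsa,jwh,rqz] add [vay,ayvz] -> 12 lines: lazj lrmoq myaay xhxvy dar qfdrb ouw vay ayvz lhrq ggfq mpko
Hunk 5: at line 1 remove [myaay,xhxvy,dar] add [eycz,zqef,cns] -> 12 lines: lazj lrmoq eycz zqef cns qfdrb ouw vay ayvz lhrq ggfq mpko
Final line count: 12

Answer: 12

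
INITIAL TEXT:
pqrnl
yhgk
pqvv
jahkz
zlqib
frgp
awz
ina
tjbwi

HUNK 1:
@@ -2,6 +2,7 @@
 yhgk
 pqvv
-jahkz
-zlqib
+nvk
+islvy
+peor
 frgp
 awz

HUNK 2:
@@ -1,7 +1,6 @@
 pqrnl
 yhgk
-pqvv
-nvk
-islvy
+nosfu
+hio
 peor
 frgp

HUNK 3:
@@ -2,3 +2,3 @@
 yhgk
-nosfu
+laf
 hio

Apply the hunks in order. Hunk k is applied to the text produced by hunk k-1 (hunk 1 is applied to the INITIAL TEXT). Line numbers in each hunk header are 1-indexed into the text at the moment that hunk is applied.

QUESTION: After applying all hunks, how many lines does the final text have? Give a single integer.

Answer: 9

Derivation:
Hunk 1: at line 2 remove [jahkz,zlqib] add [nvk,islvy,peor] -> 10 lines: pqrnl yhgk pqvv nvk islvy peor frgp awz ina tjbwi
Hunk 2: at line 1 remove [pqvv,nvk,islvy] add [nosfu,hio] -> 9 lines: pqrnl yhgk nosfu hio peor frgp awz ina tjbwi
Hunk 3: at line 2 remove [nosfu] add [laf] -> 9 lines: pqrnl yhgk laf hio peor frgp awz ina tjbwi
Final line count: 9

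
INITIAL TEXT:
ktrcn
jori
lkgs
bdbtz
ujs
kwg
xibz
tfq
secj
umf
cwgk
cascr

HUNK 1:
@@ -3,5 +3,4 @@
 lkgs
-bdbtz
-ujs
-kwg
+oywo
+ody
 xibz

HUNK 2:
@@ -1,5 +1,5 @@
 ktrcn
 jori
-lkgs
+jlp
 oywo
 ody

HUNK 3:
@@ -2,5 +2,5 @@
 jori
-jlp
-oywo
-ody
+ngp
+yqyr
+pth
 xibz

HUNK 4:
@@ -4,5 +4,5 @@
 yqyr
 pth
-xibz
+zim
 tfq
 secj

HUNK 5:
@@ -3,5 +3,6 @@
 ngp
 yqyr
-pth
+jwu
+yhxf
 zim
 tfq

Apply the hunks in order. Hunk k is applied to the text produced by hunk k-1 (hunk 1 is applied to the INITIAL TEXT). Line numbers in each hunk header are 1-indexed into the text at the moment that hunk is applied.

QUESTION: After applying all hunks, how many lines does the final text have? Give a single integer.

Hunk 1: at line 3 remove [bdbtz,ujs,kwg] add [oywo,ody] -> 11 lines: ktrcn jori lkgs oywo ody xibz tfq secj umf cwgk cascr
Hunk 2: at line 1 remove [lkgs] add [jlp] -> 11 lines: ktrcn jori jlp oywo ody xibz tfq secj umf cwgk cascr
Hunk 3: at line 2 remove [jlp,oywo,ody] add [ngp,yqyr,pth] -> 11 lines: ktrcn jori ngp yqyr pth xibz tfq secj umf cwgk cascr
Hunk 4: at line 4 remove [xibz] add [zim] -> 11 lines: ktrcn jori ngp yqyr pth zim tfq secj umf cwgk cascr
Hunk 5: at line 3 remove [pth] add [jwu,yhxf] -> 12 lines: ktrcn jori ngp yqyr jwu yhxf zim tfq secj umf cwgk cascr
Final line count: 12

Answer: 12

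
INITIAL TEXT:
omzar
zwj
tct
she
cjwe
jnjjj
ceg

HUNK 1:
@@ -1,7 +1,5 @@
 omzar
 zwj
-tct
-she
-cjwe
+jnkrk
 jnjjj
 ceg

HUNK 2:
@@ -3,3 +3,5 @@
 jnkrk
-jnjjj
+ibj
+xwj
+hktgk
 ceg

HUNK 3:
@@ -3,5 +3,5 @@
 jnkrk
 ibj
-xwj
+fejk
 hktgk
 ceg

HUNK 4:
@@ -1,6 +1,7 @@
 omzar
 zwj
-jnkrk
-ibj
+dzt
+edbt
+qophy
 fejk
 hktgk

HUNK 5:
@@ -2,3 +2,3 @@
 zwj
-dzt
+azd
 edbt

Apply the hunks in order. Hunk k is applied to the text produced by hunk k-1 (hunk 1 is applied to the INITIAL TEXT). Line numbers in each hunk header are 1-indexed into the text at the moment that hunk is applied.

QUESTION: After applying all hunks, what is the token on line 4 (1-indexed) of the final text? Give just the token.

Answer: edbt

Derivation:
Hunk 1: at line 1 remove [tct,she,cjwe] add [jnkrk] -> 5 lines: omzar zwj jnkrk jnjjj ceg
Hunk 2: at line 3 remove [jnjjj] add [ibj,xwj,hktgk] -> 7 lines: omzar zwj jnkrk ibj xwj hktgk ceg
Hunk 3: at line 3 remove [xwj] add [fejk] -> 7 lines: omzar zwj jnkrk ibj fejk hktgk ceg
Hunk 4: at line 1 remove [jnkrk,ibj] add [dzt,edbt,qophy] -> 8 lines: omzar zwj dzt edbt qophy fejk hktgk ceg
Hunk 5: at line 2 remove [dzt] add [azd] -> 8 lines: omzar zwj azd edbt qophy fejk hktgk ceg
Final line 4: edbt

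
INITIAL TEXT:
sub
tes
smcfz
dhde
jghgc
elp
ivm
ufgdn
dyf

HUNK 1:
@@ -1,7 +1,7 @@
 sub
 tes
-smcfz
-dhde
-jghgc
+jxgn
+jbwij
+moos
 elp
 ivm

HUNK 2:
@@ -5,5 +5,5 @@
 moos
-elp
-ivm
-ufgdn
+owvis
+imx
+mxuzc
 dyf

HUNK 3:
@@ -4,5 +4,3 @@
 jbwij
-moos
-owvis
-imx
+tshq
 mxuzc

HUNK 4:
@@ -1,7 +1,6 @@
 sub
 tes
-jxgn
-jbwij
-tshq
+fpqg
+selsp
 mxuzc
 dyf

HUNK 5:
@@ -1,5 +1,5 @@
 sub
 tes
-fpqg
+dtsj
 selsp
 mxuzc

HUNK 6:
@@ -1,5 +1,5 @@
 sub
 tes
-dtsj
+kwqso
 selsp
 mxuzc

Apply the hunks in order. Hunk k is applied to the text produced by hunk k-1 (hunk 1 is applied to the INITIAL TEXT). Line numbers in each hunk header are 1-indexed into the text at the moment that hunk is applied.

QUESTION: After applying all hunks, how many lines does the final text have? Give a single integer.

Answer: 6

Derivation:
Hunk 1: at line 1 remove [smcfz,dhde,jghgc] add [jxgn,jbwij,moos] -> 9 lines: sub tes jxgn jbwij moos elp ivm ufgdn dyf
Hunk 2: at line 5 remove [elp,ivm,ufgdn] add [owvis,imx,mxuzc] -> 9 lines: sub tes jxgn jbwij moos owvis imx mxuzc dyf
Hunk 3: at line 4 remove [moos,owvis,imx] add [tshq] -> 7 lines: sub tes jxgn jbwij tshq mxuzc dyf
Hunk 4: at line 1 remove [jxgn,jbwij,tshq] add [fpqg,selsp] -> 6 lines: sub tes fpqg selsp mxuzc dyf
Hunk 5: at line 1 remove [fpqg] add [dtsj] -> 6 lines: sub tes dtsj selsp mxuzc dyf
Hunk 6: at line 1 remove [dtsj] add [kwqso] -> 6 lines: sub tes kwqso selsp mxuzc dyf
Final line count: 6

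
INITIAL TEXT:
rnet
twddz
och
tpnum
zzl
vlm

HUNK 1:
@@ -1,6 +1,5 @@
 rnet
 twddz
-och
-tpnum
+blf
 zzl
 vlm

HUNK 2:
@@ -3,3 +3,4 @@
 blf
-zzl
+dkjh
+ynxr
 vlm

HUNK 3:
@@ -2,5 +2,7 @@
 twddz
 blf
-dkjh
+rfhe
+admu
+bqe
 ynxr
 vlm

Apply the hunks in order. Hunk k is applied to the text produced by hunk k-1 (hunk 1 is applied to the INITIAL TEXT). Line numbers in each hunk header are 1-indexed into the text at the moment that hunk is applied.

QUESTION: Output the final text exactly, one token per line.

Answer: rnet
twddz
blf
rfhe
admu
bqe
ynxr
vlm

Derivation:
Hunk 1: at line 1 remove [och,tpnum] add [blf] -> 5 lines: rnet twddz blf zzl vlm
Hunk 2: at line 3 remove [zzl] add [dkjh,ynxr] -> 6 lines: rnet twddz blf dkjh ynxr vlm
Hunk 3: at line 2 remove [dkjh] add [rfhe,admu,bqe] -> 8 lines: rnet twddz blf rfhe admu bqe ynxr vlm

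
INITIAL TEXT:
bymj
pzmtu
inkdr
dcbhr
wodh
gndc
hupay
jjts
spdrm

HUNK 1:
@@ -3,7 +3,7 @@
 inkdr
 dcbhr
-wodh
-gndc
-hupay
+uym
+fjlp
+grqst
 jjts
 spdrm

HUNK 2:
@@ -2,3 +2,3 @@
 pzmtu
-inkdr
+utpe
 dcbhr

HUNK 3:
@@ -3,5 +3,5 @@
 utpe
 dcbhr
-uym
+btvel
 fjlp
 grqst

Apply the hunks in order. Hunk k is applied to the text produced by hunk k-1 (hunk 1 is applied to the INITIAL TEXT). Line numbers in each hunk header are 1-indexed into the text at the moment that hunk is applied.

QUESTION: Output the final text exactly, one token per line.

Hunk 1: at line 3 remove [wodh,gndc,hupay] add [uym,fjlp,grqst] -> 9 lines: bymj pzmtu inkdr dcbhr uym fjlp grqst jjts spdrm
Hunk 2: at line 2 remove [inkdr] add [utpe] -> 9 lines: bymj pzmtu utpe dcbhr uym fjlp grqst jjts spdrm
Hunk 3: at line 3 remove [uym] add [btvel] -> 9 lines: bymj pzmtu utpe dcbhr btvel fjlp grqst jjts spdrm

Answer: bymj
pzmtu
utpe
dcbhr
btvel
fjlp
grqst
jjts
spdrm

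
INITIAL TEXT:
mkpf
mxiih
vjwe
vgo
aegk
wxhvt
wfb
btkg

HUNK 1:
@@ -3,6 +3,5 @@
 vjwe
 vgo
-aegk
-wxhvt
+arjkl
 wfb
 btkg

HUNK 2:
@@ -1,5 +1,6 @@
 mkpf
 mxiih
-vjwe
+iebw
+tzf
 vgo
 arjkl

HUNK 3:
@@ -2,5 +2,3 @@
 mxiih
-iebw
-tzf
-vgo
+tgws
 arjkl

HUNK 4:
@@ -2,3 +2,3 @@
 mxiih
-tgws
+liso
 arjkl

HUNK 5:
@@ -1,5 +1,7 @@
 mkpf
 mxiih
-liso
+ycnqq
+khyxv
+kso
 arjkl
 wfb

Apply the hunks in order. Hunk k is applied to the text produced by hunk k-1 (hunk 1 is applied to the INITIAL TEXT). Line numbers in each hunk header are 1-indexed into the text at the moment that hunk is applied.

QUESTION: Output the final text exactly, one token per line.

Answer: mkpf
mxiih
ycnqq
khyxv
kso
arjkl
wfb
btkg

Derivation:
Hunk 1: at line 3 remove [aegk,wxhvt] add [arjkl] -> 7 lines: mkpf mxiih vjwe vgo arjkl wfb btkg
Hunk 2: at line 1 remove [vjwe] add [iebw,tzf] -> 8 lines: mkpf mxiih iebw tzf vgo arjkl wfb btkg
Hunk 3: at line 2 remove [iebw,tzf,vgo] add [tgws] -> 6 lines: mkpf mxiih tgws arjkl wfb btkg
Hunk 4: at line 2 remove [tgws] add [liso] -> 6 lines: mkpf mxiih liso arjkl wfb btkg
Hunk 5: at line 1 remove [liso] add [ycnqq,khyxv,kso] -> 8 lines: mkpf mxiih ycnqq khyxv kso arjkl wfb btkg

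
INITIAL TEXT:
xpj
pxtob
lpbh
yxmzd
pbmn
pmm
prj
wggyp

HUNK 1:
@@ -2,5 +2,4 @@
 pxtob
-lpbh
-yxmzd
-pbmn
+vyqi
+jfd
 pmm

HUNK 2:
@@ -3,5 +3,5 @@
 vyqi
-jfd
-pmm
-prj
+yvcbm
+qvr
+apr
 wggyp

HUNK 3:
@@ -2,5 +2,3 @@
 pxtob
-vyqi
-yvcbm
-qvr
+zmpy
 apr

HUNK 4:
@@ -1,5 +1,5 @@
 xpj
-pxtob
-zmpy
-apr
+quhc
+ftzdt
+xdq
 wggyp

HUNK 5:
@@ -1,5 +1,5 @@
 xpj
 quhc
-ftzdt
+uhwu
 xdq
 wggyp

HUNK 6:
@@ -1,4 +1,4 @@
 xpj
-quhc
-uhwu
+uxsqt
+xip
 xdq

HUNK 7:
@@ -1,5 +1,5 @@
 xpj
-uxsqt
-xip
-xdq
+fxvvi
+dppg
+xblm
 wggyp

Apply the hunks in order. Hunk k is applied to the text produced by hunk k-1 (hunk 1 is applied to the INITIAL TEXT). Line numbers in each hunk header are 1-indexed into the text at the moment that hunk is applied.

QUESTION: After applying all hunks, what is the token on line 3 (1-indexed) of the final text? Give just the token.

Hunk 1: at line 2 remove [lpbh,yxmzd,pbmn] add [vyqi,jfd] -> 7 lines: xpj pxtob vyqi jfd pmm prj wggyp
Hunk 2: at line 3 remove [jfd,pmm,prj] add [yvcbm,qvr,apr] -> 7 lines: xpj pxtob vyqi yvcbm qvr apr wggyp
Hunk 3: at line 2 remove [vyqi,yvcbm,qvr] add [zmpy] -> 5 lines: xpj pxtob zmpy apr wggyp
Hunk 4: at line 1 remove [pxtob,zmpy,apr] add [quhc,ftzdt,xdq] -> 5 lines: xpj quhc ftzdt xdq wggyp
Hunk 5: at line 1 remove [ftzdt] add [uhwu] -> 5 lines: xpj quhc uhwu xdq wggyp
Hunk 6: at line 1 remove [quhc,uhwu] add [uxsqt,xip] -> 5 lines: xpj uxsqt xip xdq wggyp
Hunk 7: at line 1 remove [uxsqt,xip,xdq] add [fxvvi,dppg,xblm] -> 5 lines: xpj fxvvi dppg xblm wggyp
Final line 3: dppg

Answer: dppg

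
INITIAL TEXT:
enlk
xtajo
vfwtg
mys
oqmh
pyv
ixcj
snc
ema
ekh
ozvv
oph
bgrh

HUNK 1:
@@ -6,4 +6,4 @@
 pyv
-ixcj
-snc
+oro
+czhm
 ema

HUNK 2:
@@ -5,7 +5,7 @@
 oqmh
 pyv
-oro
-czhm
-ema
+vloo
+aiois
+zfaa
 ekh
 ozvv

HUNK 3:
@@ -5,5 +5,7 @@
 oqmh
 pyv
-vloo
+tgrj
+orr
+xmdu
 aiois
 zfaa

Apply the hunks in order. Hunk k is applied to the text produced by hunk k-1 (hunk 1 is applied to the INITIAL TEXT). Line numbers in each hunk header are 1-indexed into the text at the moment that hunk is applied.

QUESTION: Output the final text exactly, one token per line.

Hunk 1: at line 6 remove [ixcj,snc] add [oro,czhm] -> 13 lines: enlk xtajo vfwtg mys oqmh pyv oro czhm ema ekh ozvv oph bgrh
Hunk 2: at line 5 remove [oro,czhm,ema] add [vloo,aiois,zfaa] -> 13 lines: enlk xtajo vfwtg mys oqmh pyv vloo aiois zfaa ekh ozvv oph bgrh
Hunk 3: at line 5 remove [vloo] add [tgrj,orr,xmdu] -> 15 lines: enlk xtajo vfwtg mys oqmh pyv tgrj orr xmdu aiois zfaa ekh ozvv oph bgrh

Answer: enlk
xtajo
vfwtg
mys
oqmh
pyv
tgrj
orr
xmdu
aiois
zfaa
ekh
ozvv
oph
bgrh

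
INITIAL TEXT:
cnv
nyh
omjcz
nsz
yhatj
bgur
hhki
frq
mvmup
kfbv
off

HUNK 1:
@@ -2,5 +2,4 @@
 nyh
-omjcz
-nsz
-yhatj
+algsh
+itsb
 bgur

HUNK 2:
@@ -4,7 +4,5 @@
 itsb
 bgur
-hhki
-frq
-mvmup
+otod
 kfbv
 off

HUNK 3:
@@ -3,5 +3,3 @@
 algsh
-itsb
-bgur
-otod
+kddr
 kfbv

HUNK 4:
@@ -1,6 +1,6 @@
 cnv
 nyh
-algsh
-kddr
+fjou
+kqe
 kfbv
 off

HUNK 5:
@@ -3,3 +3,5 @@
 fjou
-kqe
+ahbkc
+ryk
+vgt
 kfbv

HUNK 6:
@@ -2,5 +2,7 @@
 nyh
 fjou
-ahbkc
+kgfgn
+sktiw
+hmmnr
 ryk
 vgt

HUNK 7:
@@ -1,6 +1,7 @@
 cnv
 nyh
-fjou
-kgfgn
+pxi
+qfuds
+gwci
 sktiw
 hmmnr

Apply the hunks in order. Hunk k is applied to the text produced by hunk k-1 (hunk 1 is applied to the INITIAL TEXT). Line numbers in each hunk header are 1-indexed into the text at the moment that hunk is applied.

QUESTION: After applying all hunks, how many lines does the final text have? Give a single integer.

Answer: 11

Derivation:
Hunk 1: at line 2 remove [omjcz,nsz,yhatj] add [algsh,itsb] -> 10 lines: cnv nyh algsh itsb bgur hhki frq mvmup kfbv off
Hunk 2: at line 4 remove [hhki,frq,mvmup] add [otod] -> 8 lines: cnv nyh algsh itsb bgur otod kfbv off
Hunk 3: at line 3 remove [itsb,bgur,otod] add [kddr] -> 6 lines: cnv nyh algsh kddr kfbv off
Hunk 4: at line 1 remove [algsh,kddr] add [fjou,kqe] -> 6 lines: cnv nyh fjou kqe kfbv off
Hunk 5: at line 3 remove [kqe] add [ahbkc,ryk,vgt] -> 8 lines: cnv nyh fjou ahbkc ryk vgt kfbv off
Hunk 6: at line 2 remove [ahbkc] add [kgfgn,sktiw,hmmnr] -> 10 lines: cnv nyh fjou kgfgn sktiw hmmnr ryk vgt kfbv off
Hunk 7: at line 1 remove [fjou,kgfgn] add [pxi,qfuds,gwci] -> 11 lines: cnv nyh pxi qfuds gwci sktiw hmmnr ryk vgt kfbv off
Final line count: 11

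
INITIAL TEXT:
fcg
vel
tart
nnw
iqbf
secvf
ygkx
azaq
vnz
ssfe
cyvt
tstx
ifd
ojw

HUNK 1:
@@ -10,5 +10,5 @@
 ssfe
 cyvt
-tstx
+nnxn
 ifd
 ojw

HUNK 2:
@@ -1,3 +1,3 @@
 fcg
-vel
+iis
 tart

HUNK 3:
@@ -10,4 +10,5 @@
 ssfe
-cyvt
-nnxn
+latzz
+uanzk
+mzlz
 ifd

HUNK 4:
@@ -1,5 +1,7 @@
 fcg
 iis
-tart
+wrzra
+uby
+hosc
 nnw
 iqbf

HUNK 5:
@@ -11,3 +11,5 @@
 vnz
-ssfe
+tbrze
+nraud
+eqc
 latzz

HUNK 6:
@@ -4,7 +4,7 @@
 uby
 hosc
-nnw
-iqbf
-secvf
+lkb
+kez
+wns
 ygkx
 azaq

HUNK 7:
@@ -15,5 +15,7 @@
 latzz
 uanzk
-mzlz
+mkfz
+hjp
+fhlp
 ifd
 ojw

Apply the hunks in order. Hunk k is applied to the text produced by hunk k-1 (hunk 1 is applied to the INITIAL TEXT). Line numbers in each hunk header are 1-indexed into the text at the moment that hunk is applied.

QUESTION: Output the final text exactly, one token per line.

Hunk 1: at line 10 remove [tstx] add [nnxn] -> 14 lines: fcg vel tart nnw iqbf secvf ygkx azaq vnz ssfe cyvt nnxn ifd ojw
Hunk 2: at line 1 remove [vel] add [iis] -> 14 lines: fcg iis tart nnw iqbf secvf ygkx azaq vnz ssfe cyvt nnxn ifd ojw
Hunk 3: at line 10 remove [cyvt,nnxn] add [latzz,uanzk,mzlz] -> 15 lines: fcg iis tart nnw iqbf secvf ygkx azaq vnz ssfe latzz uanzk mzlz ifd ojw
Hunk 4: at line 1 remove [tart] add [wrzra,uby,hosc] -> 17 lines: fcg iis wrzra uby hosc nnw iqbf secvf ygkx azaq vnz ssfe latzz uanzk mzlz ifd ojw
Hunk 5: at line 11 remove [ssfe] add [tbrze,nraud,eqc] -> 19 lines: fcg iis wrzra uby hosc nnw iqbf secvf ygkx azaq vnz tbrze nraud eqc latzz uanzk mzlz ifd ojw
Hunk 6: at line 4 remove [nnw,iqbf,secvf] add [lkb,kez,wns] -> 19 lines: fcg iis wrzra uby hosc lkb kez wns ygkx azaq vnz tbrze nraud eqc latzz uanzk mzlz ifd ojw
Hunk 7: at line 15 remove [mzlz] add [mkfz,hjp,fhlp] -> 21 lines: fcg iis wrzra uby hosc lkb kez wns ygkx azaq vnz tbrze nraud eqc latzz uanzk mkfz hjp fhlp ifd ojw

Answer: fcg
iis
wrzra
uby
hosc
lkb
kez
wns
ygkx
azaq
vnz
tbrze
nraud
eqc
latzz
uanzk
mkfz
hjp
fhlp
ifd
ojw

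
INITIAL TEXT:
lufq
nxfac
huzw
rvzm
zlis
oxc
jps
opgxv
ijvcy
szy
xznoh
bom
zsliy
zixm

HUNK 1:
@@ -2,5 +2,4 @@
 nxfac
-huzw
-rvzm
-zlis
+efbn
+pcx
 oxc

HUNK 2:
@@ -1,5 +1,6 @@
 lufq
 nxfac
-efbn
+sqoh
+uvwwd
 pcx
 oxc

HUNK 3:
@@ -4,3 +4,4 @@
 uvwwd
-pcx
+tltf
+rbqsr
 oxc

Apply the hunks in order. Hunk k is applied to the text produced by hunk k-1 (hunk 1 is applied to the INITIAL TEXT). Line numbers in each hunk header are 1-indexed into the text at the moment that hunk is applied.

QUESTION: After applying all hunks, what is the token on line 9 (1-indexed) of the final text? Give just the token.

Hunk 1: at line 2 remove [huzw,rvzm,zlis] add [efbn,pcx] -> 13 lines: lufq nxfac efbn pcx oxc jps opgxv ijvcy szy xznoh bom zsliy zixm
Hunk 2: at line 1 remove [efbn] add [sqoh,uvwwd] -> 14 lines: lufq nxfac sqoh uvwwd pcx oxc jps opgxv ijvcy szy xznoh bom zsliy zixm
Hunk 3: at line 4 remove [pcx] add [tltf,rbqsr] -> 15 lines: lufq nxfac sqoh uvwwd tltf rbqsr oxc jps opgxv ijvcy szy xznoh bom zsliy zixm
Final line 9: opgxv

Answer: opgxv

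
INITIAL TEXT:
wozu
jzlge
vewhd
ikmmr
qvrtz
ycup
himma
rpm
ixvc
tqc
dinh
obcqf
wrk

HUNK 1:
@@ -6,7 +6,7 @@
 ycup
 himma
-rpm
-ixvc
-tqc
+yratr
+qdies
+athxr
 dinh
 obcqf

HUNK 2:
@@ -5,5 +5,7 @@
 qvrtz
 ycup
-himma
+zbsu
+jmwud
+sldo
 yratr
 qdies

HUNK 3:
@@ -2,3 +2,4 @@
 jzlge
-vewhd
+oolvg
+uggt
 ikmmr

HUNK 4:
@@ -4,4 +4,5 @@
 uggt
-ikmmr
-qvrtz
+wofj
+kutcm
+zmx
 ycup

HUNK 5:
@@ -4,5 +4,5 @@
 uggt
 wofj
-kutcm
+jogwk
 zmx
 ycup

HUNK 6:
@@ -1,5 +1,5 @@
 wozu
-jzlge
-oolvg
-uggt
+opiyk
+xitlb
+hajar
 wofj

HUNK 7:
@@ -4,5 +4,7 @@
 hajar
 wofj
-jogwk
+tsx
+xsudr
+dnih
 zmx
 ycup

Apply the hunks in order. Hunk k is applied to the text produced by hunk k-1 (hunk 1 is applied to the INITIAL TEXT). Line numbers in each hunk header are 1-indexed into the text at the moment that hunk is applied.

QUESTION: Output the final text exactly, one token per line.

Hunk 1: at line 6 remove [rpm,ixvc,tqc] add [yratr,qdies,athxr] -> 13 lines: wozu jzlge vewhd ikmmr qvrtz ycup himma yratr qdies athxr dinh obcqf wrk
Hunk 2: at line 5 remove [himma] add [zbsu,jmwud,sldo] -> 15 lines: wozu jzlge vewhd ikmmr qvrtz ycup zbsu jmwud sldo yratr qdies athxr dinh obcqf wrk
Hunk 3: at line 2 remove [vewhd] add [oolvg,uggt] -> 16 lines: wozu jzlge oolvg uggt ikmmr qvrtz ycup zbsu jmwud sldo yratr qdies athxr dinh obcqf wrk
Hunk 4: at line 4 remove [ikmmr,qvrtz] add [wofj,kutcm,zmx] -> 17 lines: wozu jzlge oolvg uggt wofj kutcm zmx ycup zbsu jmwud sldo yratr qdies athxr dinh obcqf wrk
Hunk 5: at line 4 remove [kutcm] add [jogwk] -> 17 lines: wozu jzlge oolvg uggt wofj jogwk zmx ycup zbsu jmwud sldo yratr qdies athxr dinh obcqf wrk
Hunk 6: at line 1 remove [jzlge,oolvg,uggt] add [opiyk,xitlb,hajar] -> 17 lines: wozu opiyk xitlb hajar wofj jogwk zmx ycup zbsu jmwud sldo yratr qdies athxr dinh obcqf wrk
Hunk 7: at line 4 remove [jogwk] add [tsx,xsudr,dnih] -> 19 lines: wozu opiyk xitlb hajar wofj tsx xsudr dnih zmx ycup zbsu jmwud sldo yratr qdies athxr dinh obcqf wrk

Answer: wozu
opiyk
xitlb
hajar
wofj
tsx
xsudr
dnih
zmx
ycup
zbsu
jmwud
sldo
yratr
qdies
athxr
dinh
obcqf
wrk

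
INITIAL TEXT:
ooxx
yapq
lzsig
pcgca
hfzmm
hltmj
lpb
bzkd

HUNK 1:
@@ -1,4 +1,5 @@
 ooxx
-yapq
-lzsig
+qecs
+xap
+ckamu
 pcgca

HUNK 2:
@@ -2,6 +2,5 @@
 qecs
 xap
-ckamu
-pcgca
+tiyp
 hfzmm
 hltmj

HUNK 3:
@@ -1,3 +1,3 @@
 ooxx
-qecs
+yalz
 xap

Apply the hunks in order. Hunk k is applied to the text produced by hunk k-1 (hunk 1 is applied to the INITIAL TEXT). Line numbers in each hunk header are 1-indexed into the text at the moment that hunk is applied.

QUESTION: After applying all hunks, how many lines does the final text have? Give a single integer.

Hunk 1: at line 1 remove [yapq,lzsig] add [qecs,xap,ckamu] -> 9 lines: ooxx qecs xap ckamu pcgca hfzmm hltmj lpb bzkd
Hunk 2: at line 2 remove [ckamu,pcgca] add [tiyp] -> 8 lines: ooxx qecs xap tiyp hfzmm hltmj lpb bzkd
Hunk 3: at line 1 remove [qecs] add [yalz] -> 8 lines: ooxx yalz xap tiyp hfzmm hltmj lpb bzkd
Final line count: 8

Answer: 8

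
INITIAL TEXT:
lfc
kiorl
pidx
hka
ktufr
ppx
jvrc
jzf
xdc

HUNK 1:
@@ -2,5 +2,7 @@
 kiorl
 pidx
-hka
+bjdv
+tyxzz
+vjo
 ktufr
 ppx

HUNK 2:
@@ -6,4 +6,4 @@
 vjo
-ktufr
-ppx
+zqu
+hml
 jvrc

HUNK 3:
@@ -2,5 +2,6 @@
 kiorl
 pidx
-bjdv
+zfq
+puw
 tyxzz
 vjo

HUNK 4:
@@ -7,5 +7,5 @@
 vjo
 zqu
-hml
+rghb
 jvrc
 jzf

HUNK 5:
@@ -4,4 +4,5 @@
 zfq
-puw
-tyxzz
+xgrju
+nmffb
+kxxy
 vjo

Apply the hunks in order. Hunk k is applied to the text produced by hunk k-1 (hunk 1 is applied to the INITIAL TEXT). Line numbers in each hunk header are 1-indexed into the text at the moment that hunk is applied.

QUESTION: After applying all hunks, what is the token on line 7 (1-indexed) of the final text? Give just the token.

Answer: kxxy

Derivation:
Hunk 1: at line 2 remove [hka] add [bjdv,tyxzz,vjo] -> 11 lines: lfc kiorl pidx bjdv tyxzz vjo ktufr ppx jvrc jzf xdc
Hunk 2: at line 6 remove [ktufr,ppx] add [zqu,hml] -> 11 lines: lfc kiorl pidx bjdv tyxzz vjo zqu hml jvrc jzf xdc
Hunk 3: at line 2 remove [bjdv] add [zfq,puw] -> 12 lines: lfc kiorl pidx zfq puw tyxzz vjo zqu hml jvrc jzf xdc
Hunk 4: at line 7 remove [hml] add [rghb] -> 12 lines: lfc kiorl pidx zfq puw tyxzz vjo zqu rghb jvrc jzf xdc
Hunk 5: at line 4 remove [puw,tyxzz] add [xgrju,nmffb,kxxy] -> 13 lines: lfc kiorl pidx zfq xgrju nmffb kxxy vjo zqu rghb jvrc jzf xdc
Final line 7: kxxy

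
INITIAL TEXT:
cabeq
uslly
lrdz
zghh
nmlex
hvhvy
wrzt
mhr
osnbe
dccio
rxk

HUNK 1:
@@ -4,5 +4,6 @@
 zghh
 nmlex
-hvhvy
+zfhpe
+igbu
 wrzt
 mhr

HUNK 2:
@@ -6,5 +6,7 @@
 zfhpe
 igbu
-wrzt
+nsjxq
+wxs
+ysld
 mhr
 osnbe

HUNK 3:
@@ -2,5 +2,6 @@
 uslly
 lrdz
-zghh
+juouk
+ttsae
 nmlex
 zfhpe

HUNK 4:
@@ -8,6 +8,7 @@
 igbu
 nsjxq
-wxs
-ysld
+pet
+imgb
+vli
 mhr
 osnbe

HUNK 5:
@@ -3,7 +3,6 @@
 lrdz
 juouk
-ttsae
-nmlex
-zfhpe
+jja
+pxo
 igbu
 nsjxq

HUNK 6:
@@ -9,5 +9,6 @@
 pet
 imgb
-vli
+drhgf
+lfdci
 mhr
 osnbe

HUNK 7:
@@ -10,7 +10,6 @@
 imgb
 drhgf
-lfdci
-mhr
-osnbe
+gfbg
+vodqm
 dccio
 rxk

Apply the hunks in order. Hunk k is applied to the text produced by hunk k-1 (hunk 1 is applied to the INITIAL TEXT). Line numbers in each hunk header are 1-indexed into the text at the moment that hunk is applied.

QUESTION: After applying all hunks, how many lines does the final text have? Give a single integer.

Answer: 15

Derivation:
Hunk 1: at line 4 remove [hvhvy] add [zfhpe,igbu] -> 12 lines: cabeq uslly lrdz zghh nmlex zfhpe igbu wrzt mhr osnbe dccio rxk
Hunk 2: at line 6 remove [wrzt] add [nsjxq,wxs,ysld] -> 14 lines: cabeq uslly lrdz zghh nmlex zfhpe igbu nsjxq wxs ysld mhr osnbe dccio rxk
Hunk 3: at line 2 remove [zghh] add [juouk,ttsae] -> 15 lines: cabeq uslly lrdz juouk ttsae nmlex zfhpe igbu nsjxq wxs ysld mhr osnbe dccio rxk
Hunk 4: at line 8 remove [wxs,ysld] add [pet,imgb,vli] -> 16 lines: cabeq uslly lrdz juouk ttsae nmlex zfhpe igbu nsjxq pet imgb vli mhr osnbe dccio rxk
Hunk 5: at line 3 remove [ttsae,nmlex,zfhpe] add [jja,pxo] -> 15 lines: cabeq uslly lrdz juouk jja pxo igbu nsjxq pet imgb vli mhr osnbe dccio rxk
Hunk 6: at line 9 remove [vli] add [drhgf,lfdci] -> 16 lines: cabeq uslly lrdz juouk jja pxo igbu nsjxq pet imgb drhgf lfdci mhr osnbe dccio rxk
Hunk 7: at line 10 remove [lfdci,mhr,osnbe] add [gfbg,vodqm] -> 15 lines: cabeq uslly lrdz juouk jja pxo igbu nsjxq pet imgb drhgf gfbg vodqm dccio rxk
Final line count: 15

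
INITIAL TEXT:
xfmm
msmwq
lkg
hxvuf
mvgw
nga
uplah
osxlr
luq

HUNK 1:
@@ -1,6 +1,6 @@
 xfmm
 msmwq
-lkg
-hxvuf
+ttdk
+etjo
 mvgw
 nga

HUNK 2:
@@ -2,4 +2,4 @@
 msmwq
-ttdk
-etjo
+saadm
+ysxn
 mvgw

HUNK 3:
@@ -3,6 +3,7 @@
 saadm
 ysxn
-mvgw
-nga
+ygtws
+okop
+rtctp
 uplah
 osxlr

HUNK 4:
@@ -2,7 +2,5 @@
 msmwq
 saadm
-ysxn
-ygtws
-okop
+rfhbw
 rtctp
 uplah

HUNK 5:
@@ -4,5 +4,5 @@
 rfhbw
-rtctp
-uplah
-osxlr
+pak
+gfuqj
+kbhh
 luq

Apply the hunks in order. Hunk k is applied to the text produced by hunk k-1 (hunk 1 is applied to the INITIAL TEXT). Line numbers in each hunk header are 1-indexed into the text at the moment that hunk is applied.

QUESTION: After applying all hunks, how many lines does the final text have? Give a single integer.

Answer: 8

Derivation:
Hunk 1: at line 1 remove [lkg,hxvuf] add [ttdk,etjo] -> 9 lines: xfmm msmwq ttdk etjo mvgw nga uplah osxlr luq
Hunk 2: at line 2 remove [ttdk,etjo] add [saadm,ysxn] -> 9 lines: xfmm msmwq saadm ysxn mvgw nga uplah osxlr luq
Hunk 3: at line 3 remove [mvgw,nga] add [ygtws,okop,rtctp] -> 10 lines: xfmm msmwq saadm ysxn ygtws okop rtctp uplah osxlr luq
Hunk 4: at line 2 remove [ysxn,ygtws,okop] add [rfhbw] -> 8 lines: xfmm msmwq saadm rfhbw rtctp uplah osxlr luq
Hunk 5: at line 4 remove [rtctp,uplah,osxlr] add [pak,gfuqj,kbhh] -> 8 lines: xfmm msmwq saadm rfhbw pak gfuqj kbhh luq
Final line count: 8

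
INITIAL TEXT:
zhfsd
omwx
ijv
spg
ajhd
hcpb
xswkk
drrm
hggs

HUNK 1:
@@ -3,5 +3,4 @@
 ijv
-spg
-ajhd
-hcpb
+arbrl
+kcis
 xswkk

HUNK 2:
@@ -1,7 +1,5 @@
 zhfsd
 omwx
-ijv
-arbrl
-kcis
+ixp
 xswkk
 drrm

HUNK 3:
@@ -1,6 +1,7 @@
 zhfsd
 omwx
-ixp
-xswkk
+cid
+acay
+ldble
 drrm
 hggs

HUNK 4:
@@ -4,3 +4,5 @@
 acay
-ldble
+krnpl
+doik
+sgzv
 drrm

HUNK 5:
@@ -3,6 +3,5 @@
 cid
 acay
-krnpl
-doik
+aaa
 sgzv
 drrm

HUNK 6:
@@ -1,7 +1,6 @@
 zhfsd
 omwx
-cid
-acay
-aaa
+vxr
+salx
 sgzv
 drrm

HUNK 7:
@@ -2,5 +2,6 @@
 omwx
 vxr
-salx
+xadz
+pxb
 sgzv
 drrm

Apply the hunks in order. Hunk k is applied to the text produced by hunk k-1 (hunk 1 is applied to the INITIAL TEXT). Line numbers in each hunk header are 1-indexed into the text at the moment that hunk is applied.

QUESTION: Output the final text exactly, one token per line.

Answer: zhfsd
omwx
vxr
xadz
pxb
sgzv
drrm
hggs

Derivation:
Hunk 1: at line 3 remove [spg,ajhd,hcpb] add [arbrl,kcis] -> 8 lines: zhfsd omwx ijv arbrl kcis xswkk drrm hggs
Hunk 2: at line 1 remove [ijv,arbrl,kcis] add [ixp] -> 6 lines: zhfsd omwx ixp xswkk drrm hggs
Hunk 3: at line 1 remove [ixp,xswkk] add [cid,acay,ldble] -> 7 lines: zhfsd omwx cid acay ldble drrm hggs
Hunk 4: at line 4 remove [ldble] add [krnpl,doik,sgzv] -> 9 lines: zhfsd omwx cid acay krnpl doik sgzv drrm hggs
Hunk 5: at line 3 remove [krnpl,doik] add [aaa] -> 8 lines: zhfsd omwx cid acay aaa sgzv drrm hggs
Hunk 6: at line 1 remove [cid,acay,aaa] add [vxr,salx] -> 7 lines: zhfsd omwx vxr salx sgzv drrm hggs
Hunk 7: at line 2 remove [salx] add [xadz,pxb] -> 8 lines: zhfsd omwx vxr xadz pxb sgzv drrm hggs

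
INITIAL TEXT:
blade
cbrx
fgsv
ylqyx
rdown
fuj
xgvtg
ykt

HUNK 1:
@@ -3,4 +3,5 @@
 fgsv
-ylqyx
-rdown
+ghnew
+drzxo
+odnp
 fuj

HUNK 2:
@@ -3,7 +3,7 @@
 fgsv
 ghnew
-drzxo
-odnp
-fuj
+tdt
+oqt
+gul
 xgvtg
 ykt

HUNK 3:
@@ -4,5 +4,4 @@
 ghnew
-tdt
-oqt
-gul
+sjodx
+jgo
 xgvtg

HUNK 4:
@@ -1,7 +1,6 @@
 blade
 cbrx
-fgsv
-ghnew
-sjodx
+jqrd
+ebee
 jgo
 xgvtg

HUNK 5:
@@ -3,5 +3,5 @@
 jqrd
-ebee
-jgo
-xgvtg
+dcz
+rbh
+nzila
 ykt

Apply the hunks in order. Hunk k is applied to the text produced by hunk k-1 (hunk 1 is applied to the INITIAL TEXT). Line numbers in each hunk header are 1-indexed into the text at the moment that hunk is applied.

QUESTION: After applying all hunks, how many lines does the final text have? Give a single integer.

Answer: 7

Derivation:
Hunk 1: at line 3 remove [ylqyx,rdown] add [ghnew,drzxo,odnp] -> 9 lines: blade cbrx fgsv ghnew drzxo odnp fuj xgvtg ykt
Hunk 2: at line 3 remove [drzxo,odnp,fuj] add [tdt,oqt,gul] -> 9 lines: blade cbrx fgsv ghnew tdt oqt gul xgvtg ykt
Hunk 3: at line 4 remove [tdt,oqt,gul] add [sjodx,jgo] -> 8 lines: blade cbrx fgsv ghnew sjodx jgo xgvtg ykt
Hunk 4: at line 1 remove [fgsv,ghnew,sjodx] add [jqrd,ebee] -> 7 lines: blade cbrx jqrd ebee jgo xgvtg ykt
Hunk 5: at line 3 remove [ebee,jgo,xgvtg] add [dcz,rbh,nzila] -> 7 lines: blade cbrx jqrd dcz rbh nzila ykt
Final line count: 7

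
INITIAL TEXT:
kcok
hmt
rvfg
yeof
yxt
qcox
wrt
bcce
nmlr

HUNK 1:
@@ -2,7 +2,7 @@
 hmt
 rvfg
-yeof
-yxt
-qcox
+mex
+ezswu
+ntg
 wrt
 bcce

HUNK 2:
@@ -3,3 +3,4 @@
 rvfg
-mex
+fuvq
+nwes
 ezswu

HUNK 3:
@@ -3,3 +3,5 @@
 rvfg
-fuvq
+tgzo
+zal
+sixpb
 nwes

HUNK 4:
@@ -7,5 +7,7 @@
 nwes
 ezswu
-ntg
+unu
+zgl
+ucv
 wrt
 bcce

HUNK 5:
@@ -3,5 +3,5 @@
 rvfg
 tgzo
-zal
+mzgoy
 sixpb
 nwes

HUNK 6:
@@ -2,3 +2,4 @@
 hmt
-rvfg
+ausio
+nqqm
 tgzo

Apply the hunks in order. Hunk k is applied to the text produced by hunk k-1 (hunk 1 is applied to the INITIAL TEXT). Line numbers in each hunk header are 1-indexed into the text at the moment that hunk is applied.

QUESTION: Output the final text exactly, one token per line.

Hunk 1: at line 2 remove [yeof,yxt,qcox] add [mex,ezswu,ntg] -> 9 lines: kcok hmt rvfg mex ezswu ntg wrt bcce nmlr
Hunk 2: at line 3 remove [mex] add [fuvq,nwes] -> 10 lines: kcok hmt rvfg fuvq nwes ezswu ntg wrt bcce nmlr
Hunk 3: at line 3 remove [fuvq] add [tgzo,zal,sixpb] -> 12 lines: kcok hmt rvfg tgzo zal sixpb nwes ezswu ntg wrt bcce nmlr
Hunk 4: at line 7 remove [ntg] add [unu,zgl,ucv] -> 14 lines: kcok hmt rvfg tgzo zal sixpb nwes ezswu unu zgl ucv wrt bcce nmlr
Hunk 5: at line 3 remove [zal] add [mzgoy] -> 14 lines: kcok hmt rvfg tgzo mzgoy sixpb nwes ezswu unu zgl ucv wrt bcce nmlr
Hunk 6: at line 2 remove [rvfg] add [ausio,nqqm] -> 15 lines: kcok hmt ausio nqqm tgzo mzgoy sixpb nwes ezswu unu zgl ucv wrt bcce nmlr

Answer: kcok
hmt
ausio
nqqm
tgzo
mzgoy
sixpb
nwes
ezswu
unu
zgl
ucv
wrt
bcce
nmlr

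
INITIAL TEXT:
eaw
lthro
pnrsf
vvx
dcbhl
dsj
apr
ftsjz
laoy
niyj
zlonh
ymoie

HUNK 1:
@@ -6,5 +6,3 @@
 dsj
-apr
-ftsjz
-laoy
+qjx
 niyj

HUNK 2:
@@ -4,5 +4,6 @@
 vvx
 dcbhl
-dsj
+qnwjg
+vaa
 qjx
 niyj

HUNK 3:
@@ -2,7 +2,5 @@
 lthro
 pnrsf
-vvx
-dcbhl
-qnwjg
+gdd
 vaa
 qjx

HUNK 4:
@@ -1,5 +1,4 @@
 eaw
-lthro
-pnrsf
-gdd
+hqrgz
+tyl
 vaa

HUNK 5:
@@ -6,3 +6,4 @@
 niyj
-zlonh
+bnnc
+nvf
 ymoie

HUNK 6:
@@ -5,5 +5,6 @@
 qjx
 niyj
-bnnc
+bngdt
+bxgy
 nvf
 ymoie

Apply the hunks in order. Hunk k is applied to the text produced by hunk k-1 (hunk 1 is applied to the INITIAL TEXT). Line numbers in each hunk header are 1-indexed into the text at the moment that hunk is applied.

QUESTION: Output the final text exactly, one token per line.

Hunk 1: at line 6 remove [apr,ftsjz,laoy] add [qjx] -> 10 lines: eaw lthro pnrsf vvx dcbhl dsj qjx niyj zlonh ymoie
Hunk 2: at line 4 remove [dsj] add [qnwjg,vaa] -> 11 lines: eaw lthro pnrsf vvx dcbhl qnwjg vaa qjx niyj zlonh ymoie
Hunk 3: at line 2 remove [vvx,dcbhl,qnwjg] add [gdd] -> 9 lines: eaw lthro pnrsf gdd vaa qjx niyj zlonh ymoie
Hunk 4: at line 1 remove [lthro,pnrsf,gdd] add [hqrgz,tyl] -> 8 lines: eaw hqrgz tyl vaa qjx niyj zlonh ymoie
Hunk 5: at line 6 remove [zlonh] add [bnnc,nvf] -> 9 lines: eaw hqrgz tyl vaa qjx niyj bnnc nvf ymoie
Hunk 6: at line 5 remove [bnnc] add [bngdt,bxgy] -> 10 lines: eaw hqrgz tyl vaa qjx niyj bngdt bxgy nvf ymoie

Answer: eaw
hqrgz
tyl
vaa
qjx
niyj
bngdt
bxgy
nvf
ymoie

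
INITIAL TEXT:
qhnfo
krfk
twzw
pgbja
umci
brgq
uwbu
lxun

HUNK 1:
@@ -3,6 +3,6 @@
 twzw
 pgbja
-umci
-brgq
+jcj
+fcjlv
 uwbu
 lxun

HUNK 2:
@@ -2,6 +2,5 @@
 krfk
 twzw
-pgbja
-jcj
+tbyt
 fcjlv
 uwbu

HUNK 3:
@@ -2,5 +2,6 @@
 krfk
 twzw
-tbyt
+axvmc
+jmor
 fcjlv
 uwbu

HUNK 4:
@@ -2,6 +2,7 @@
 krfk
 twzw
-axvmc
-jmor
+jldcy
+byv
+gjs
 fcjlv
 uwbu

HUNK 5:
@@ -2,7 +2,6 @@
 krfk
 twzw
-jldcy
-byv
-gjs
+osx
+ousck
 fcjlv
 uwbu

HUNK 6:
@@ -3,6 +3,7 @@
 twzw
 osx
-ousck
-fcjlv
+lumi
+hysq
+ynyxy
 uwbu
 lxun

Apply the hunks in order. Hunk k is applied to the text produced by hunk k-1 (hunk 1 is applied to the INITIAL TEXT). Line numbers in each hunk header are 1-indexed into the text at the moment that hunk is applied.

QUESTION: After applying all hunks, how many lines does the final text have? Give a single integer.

Answer: 9

Derivation:
Hunk 1: at line 3 remove [umci,brgq] add [jcj,fcjlv] -> 8 lines: qhnfo krfk twzw pgbja jcj fcjlv uwbu lxun
Hunk 2: at line 2 remove [pgbja,jcj] add [tbyt] -> 7 lines: qhnfo krfk twzw tbyt fcjlv uwbu lxun
Hunk 3: at line 2 remove [tbyt] add [axvmc,jmor] -> 8 lines: qhnfo krfk twzw axvmc jmor fcjlv uwbu lxun
Hunk 4: at line 2 remove [axvmc,jmor] add [jldcy,byv,gjs] -> 9 lines: qhnfo krfk twzw jldcy byv gjs fcjlv uwbu lxun
Hunk 5: at line 2 remove [jldcy,byv,gjs] add [osx,ousck] -> 8 lines: qhnfo krfk twzw osx ousck fcjlv uwbu lxun
Hunk 6: at line 3 remove [ousck,fcjlv] add [lumi,hysq,ynyxy] -> 9 lines: qhnfo krfk twzw osx lumi hysq ynyxy uwbu lxun
Final line count: 9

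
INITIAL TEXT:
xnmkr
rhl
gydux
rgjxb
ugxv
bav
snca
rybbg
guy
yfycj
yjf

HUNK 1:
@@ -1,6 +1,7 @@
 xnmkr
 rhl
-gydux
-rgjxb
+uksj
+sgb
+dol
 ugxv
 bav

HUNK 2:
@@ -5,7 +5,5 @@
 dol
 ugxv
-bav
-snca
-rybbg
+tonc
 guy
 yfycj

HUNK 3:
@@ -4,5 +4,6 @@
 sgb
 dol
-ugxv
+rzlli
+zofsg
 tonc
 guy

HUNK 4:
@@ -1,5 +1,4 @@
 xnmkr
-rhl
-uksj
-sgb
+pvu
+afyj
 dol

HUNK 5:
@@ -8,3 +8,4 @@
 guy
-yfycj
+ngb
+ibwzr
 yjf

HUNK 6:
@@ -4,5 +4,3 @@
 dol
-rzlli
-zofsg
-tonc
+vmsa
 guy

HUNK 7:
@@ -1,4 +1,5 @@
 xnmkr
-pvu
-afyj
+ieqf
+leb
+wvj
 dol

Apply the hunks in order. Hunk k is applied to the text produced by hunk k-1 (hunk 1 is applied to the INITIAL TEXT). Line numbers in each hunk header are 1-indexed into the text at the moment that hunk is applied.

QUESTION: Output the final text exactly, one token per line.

Answer: xnmkr
ieqf
leb
wvj
dol
vmsa
guy
ngb
ibwzr
yjf

Derivation:
Hunk 1: at line 1 remove [gydux,rgjxb] add [uksj,sgb,dol] -> 12 lines: xnmkr rhl uksj sgb dol ugxv bav snca rybbg guy yfycj yjf
Hunk 2: at line 5 remove [bav,snca,rybbg] add [tonc] -> 10 lines: xnmkr rhl uksj sgb dol ugxv tonc guy yfycj yjf
Hunk 3: at line 4 remove [ugxv] add [rzlli,zofsg] -> 11 lines: xnmkr rhl uksj sgb dol rzlli zofsg tonc guy yfycj yjf
Hunk 4: at line 1 remove [rhl,uksj,sgb] add [pvu,afyj] -> 10 lines: xnmkr pvu afyj dol rzlli zofsg tonc guy yfycj yjf
Hunk 5: at line 8 remove [yfycj] add [ngb,ibwzr] -> 11 lines: xnmkr pvu afyj dol rzlli zofsg tonc guy ngb ibwzr yjf
Hunk 6: at line 4 remove [rzlli,zofsg,tonc] add [vmsa] -> 9 lines: xnmkr pvu afyj dol vmsa guy ngb ibwzr yjf
Hunk 7: at line 1 remove [pvu,afyj] add [ieqf,leb,wvj] -> 10 lines: xnmkr ieqf leb wvj dol vmsa guy ngb ibwzr yjf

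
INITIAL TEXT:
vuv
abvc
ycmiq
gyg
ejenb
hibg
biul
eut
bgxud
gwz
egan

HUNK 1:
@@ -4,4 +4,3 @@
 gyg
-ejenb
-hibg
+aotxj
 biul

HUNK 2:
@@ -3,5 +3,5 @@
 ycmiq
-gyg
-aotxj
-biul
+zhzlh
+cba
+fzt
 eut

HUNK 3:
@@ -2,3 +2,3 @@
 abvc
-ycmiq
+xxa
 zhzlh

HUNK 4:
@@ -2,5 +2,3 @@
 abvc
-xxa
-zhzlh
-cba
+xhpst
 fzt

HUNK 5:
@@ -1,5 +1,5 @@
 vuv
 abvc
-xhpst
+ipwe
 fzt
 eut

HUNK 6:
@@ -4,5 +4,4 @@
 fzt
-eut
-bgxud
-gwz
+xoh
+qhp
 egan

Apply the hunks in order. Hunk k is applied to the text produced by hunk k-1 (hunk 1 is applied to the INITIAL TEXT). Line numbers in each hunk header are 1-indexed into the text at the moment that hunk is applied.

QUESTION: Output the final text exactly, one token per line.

Answer: vuv
abvc
ipwe
fzt
xoh
qhp
egan

Derivation:
Hunk 1: at line 4 remove [ejenb,hibg] add [aotxj] -> 10 lines: vuv abvc ycmiq gyg aotxj biul eut bgxud gwz egan
Hunk 2: at line 3 remove [gyg,aotxj,biul] add [zhzlh,cba,fzt] -> 10 lines: vuv abvc ycmiq zhzlh cba fzt eut bgxud gwz egan
Hunk 3: at line 2 remove [ycmiq] add [xxa] -> 10 lines: vuv abvc xxa zhzlh cba fzt eut bgxud gwz egan
Hunk 4: at line 2 remove [xxa,zhzlh,cba] add [xhpst] -> 8 lines: vuv abvc xhpst fzt eut bgxud gwz egan
Hunk 5: at line 1 remove [xhpst] add [ipwe] -> 8 lines: vuv abvc ipwe fzt eut bgxud gwz egan
Hunk 6: at line 4 remove [eut,bgxud,gwz] add [xoh,qhp] -> 7 lines: vuv abvc ipwe fzt xoh qhp egan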